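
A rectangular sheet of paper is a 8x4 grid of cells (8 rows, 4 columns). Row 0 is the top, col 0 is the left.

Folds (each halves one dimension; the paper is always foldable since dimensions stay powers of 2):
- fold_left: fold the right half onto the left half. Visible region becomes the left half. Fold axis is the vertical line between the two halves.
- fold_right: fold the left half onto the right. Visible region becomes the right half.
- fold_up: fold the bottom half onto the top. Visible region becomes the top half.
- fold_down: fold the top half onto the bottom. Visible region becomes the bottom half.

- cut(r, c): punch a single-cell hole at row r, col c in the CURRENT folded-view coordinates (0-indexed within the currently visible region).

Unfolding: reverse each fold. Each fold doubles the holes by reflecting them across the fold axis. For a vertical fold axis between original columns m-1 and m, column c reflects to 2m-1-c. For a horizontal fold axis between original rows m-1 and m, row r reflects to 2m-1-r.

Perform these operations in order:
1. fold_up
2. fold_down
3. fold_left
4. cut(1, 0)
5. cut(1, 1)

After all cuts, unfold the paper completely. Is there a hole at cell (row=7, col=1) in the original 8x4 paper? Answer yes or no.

Op 1 fold_up: fold axis h@4; visible region now rows[0,4) x cols[0,4) = 4x4
Op 2 fold_down: fold axis h@2; visible region now rows[2,4) x cols[0,4) = 2x4
Op 3 fold_left: fold axis v@2; visible region now rows[2,4) x cols[0,2) = 2x2
Op 4 cut(1, 0): punch at orig (3,0); cuts so far [(3, 0)]; region rows[2,4) x cols[0,2) = 2x2
Op 5 cut(1, 1): punch at orig (3,1); cuts so far [(3, 0), (3, 1)]; region rows[2,4) x cols[0,2) = 2x2
Unfold 1 (reflect across v@2): 4 holes -> [(3, 0), (3, 1), (3, 2), (3, 3)]
Unfold 2 (reflect across h@2): 8 holes -> [(0, 0), (0, 1), (0, 2), (0, 3), (3, 0), (3, 1), (3, 2), (3, 3)]
Unfold 3 (reflect across h@4): 16 holes -> [(0, 0), (0, 1), (0, 2), (0, 3), (3, 0), (3, 1), (3, 2), (3, 3), (4, 0), (4, 1), (4, 2), (4, 3), (7, 0), (7, 1), (7, 2), (7, 3)]
Holes: [(0, 0), (0, 1), (0, 2), (0, 3), (3, 0), (3, 1), (3, 2), (3, 3), (4, 0), (4, 1), (4, 2), (4, 3), (7, 0), (7, 1), (7, 2), (7, 3)]

Answer: yes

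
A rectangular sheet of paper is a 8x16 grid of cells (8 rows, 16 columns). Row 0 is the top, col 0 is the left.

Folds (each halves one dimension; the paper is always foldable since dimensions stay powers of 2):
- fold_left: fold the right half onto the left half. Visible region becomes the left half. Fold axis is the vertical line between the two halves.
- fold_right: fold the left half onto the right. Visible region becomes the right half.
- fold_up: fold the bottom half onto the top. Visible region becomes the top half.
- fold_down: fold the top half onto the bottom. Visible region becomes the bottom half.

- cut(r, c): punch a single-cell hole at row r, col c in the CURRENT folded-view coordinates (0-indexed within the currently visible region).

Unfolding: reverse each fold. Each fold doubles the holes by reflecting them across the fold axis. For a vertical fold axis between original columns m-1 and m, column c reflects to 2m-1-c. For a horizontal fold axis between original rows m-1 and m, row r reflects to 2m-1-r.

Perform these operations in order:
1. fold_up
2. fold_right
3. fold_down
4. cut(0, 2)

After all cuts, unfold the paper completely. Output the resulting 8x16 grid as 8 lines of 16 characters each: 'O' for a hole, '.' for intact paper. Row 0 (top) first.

Op 1 fold_up: fold axis h@4; visible region now rows[0,4) x cols[0,16) = 4x16
Op 2 fold_right: fold axis v@8; visible region now rows[0,4) x cols[8,16) = 4x8
Op 3 fold_down: fold axis h@2; visible region now rows[2,4) x cols[8,16) = 2x8
Op 4 cut(0, 2): punch at orig (2,10); cuts so far [(2, 10)]; region rows[2,4) x cols[8,16) = 2x8
Unfold 1 (reflect across h@2): 2 holes -> [(1, 10), (2, 10)]
Unfold 2 (reflect across v@8): 4 holes -> [(1, 5), (1, 10), (2, 5), (2, 10)]
Unfold 3 (reflect across h@4): 8 holes -> [(1, 5), (1, 10), (2, 5), (2, 10), (5, 5), (5, 10), (6, 5), (6, 10)]

Answer: ................
.....O....O.....
.....O....O.....
................
................
.....O....O.....
.....O....O.....
................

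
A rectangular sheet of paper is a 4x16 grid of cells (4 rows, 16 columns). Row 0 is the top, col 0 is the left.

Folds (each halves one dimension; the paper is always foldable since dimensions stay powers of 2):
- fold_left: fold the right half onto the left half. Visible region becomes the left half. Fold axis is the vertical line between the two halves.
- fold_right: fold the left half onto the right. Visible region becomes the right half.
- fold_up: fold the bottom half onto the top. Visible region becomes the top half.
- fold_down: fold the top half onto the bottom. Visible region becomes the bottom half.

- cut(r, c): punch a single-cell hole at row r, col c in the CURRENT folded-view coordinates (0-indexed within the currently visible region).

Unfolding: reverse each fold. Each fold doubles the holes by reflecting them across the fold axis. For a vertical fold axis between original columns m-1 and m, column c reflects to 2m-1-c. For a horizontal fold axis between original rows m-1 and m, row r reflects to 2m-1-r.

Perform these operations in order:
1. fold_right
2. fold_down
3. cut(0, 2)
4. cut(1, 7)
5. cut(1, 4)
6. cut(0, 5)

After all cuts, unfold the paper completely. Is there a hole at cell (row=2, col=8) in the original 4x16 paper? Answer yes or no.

Op 1 fold_right: fold axis v@8; visible region now rows[0,4) x cols[8,16) = 4x8
Op 2 fold_down: fold axis h@2; visible region now rows[2,4) x cols[8,16) = 2x8
Op 3 cut(0, 2): punch at orig (2,10); cuts so far [(2, 10)]; region rows[2,4) x cols[8,16) = 2x8
Op 4 cut(1, 7): punch at orig (3,15); cuts so far [(2, 10), (3, 15)]; region rows[2,4) x cols[8,16) = 2x8
Op 5 cut(1, 4): punch at orig (3,12); cuts so far [(2, 10), (3, 12), (3, 15)]; region rows[2,4) x cols[8,16) = 2x8
Op 6 cut(0, 5): punch at orig (2,13); cuts so far [(2, 10), (2, 13), (3, 12), (3, 15)]; region rows[2,4) x cols[8,16) = 2x8
Unfold 1 (reflect across h@2): 8 holes -> [(0, 12), (0, 15), (1, 10), (1, 13), (2, 10), (2, 13), (3, 12), (3, 15)]
Unfold 2 (reflect across v@8): 16 holes -> [(0, 0), (0, 3), (0, 12), (0, 15), (1, 2), (1, 5), (1, 10), (1, 13), (2, 2), (2, 5), (2, 10), (2, 13), (3, 0), (3, 3), (3, 12), (3, 15)]
Holes: [(0, 0), (0, 3), (0, 12), (0, 15), (1, 2), (1, 5), (1, 10), (1, 13), (2, 2), (2, 5), (2, 10), (2, 13), (3, 0), (3, 3), (3, 12), (3, 15)]

Answer: no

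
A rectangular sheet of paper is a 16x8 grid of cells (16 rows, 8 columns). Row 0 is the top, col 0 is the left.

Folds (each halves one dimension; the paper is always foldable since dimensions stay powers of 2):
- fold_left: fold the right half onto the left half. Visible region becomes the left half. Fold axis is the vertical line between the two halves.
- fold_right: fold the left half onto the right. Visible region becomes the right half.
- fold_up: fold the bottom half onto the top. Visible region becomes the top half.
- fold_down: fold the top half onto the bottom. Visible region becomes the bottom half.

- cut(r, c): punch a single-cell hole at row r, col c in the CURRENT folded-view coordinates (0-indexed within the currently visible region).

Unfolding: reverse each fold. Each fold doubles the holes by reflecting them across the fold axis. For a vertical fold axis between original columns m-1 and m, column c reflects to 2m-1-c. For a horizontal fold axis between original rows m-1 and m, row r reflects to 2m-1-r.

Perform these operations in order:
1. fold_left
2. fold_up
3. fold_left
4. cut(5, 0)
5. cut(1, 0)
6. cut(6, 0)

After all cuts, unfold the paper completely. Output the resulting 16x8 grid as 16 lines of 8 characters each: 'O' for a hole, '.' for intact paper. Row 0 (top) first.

Answer: ........
O..OO..O
........
........
........
O..OO..O
O..OO..O
........
........
O..OO..O
O..OO..O
........
........
........
O..OO..O
........

Derivation:
Op 1 fold_left: fold axis v@4; visible region now rows[0,16) x cols[0,4) = 16x4
Op 2 fold_up: fold axis h@8; visible region now rows[0,8) x cols[0,4) = 8x4
Op 3 fold_left: fold axis v@2; visible region now rows[0,8) x cols[0,2) = 8x2
Op 4 cut(5, 0): punch at orig (5,0); cuts so far [(5, 0)]; region rows[0,8) x cols[0,2) = 8x2
Op 5 cut(1, 0): punch at orig (1,0); cuts so far [(1, 0), (5, 0)]; region rows[0,8) x cols[0,2) = 8x2
Op 6 cut(6, 0): punch at orig (6,0); cuts so far [(1, 0), (5, 0), (6, 0)]; region rows[0,8) x cols[0,2) = 8x2
Unfold 1 (reflect across v@2): 6 holes -> [(1, 0), (1, 3), (5, 0), (5, 3), (6, 0), (6, 3)]
Unfold 2 (reflect across h@8): 12 holes -> [(1, 0), (1, 3), (5, 0), (5, 3), (6, 0), (6, 3), (9, 0), (9, 3), (10, 0), (10, 3), (14, 0), (14, 3)]
Unfold 3 (reflect across v@4): 24 holes -> [(1, 0), (1, 3), (1, 4), (1, 7), (5, 0), (5, 3), (5, 4), (5, 7), (6, 0), (6, 3), (6, 4), (6, 7), (9, 0), (9, 3), (9, 4), (9, 7), (10, 0), (10, 3), (10, 4), (10, 7), (14, 0), (14, 3), (14, 4), (14, 7)]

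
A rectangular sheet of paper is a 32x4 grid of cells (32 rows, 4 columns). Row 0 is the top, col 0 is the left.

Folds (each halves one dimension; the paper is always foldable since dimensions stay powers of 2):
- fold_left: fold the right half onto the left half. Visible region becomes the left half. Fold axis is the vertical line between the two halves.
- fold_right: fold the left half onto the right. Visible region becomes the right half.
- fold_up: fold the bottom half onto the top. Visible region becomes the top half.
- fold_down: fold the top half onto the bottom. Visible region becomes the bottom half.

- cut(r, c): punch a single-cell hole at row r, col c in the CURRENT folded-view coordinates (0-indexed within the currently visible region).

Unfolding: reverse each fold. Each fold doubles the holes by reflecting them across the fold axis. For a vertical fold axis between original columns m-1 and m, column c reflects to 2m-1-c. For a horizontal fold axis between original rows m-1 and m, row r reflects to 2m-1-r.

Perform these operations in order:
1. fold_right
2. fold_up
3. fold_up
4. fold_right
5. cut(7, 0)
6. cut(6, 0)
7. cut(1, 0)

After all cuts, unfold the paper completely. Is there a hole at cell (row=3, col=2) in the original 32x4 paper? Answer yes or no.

Op 1 fold_right: fold axis v@2; visible region now rows[0,32) x cols[2,4) = 32x2
Op 2 fold_up: fold axis h@16; visible region now rows[0,16) x cols[2,4) = 16x2
Op 3 fold_up: fold axis h@8; visible region now rows[0,8) x cols[2,4) = 8x2
Op 4 fold_right: fold axis v@3; visible region now rows[0,8) x cols[3,4) = 8x1
Op 5 cut(7, 0): punch at orig (7,3); cuts so far [(7, 3)]; region rows[0,8) x cols[3,4) = 8x1
Op 6 cut(6, 0): punch at orig (6,3); cuts so far [(6, 3), (7, 3)]; region rows[0,8) x cols[3,4) = 8x1
Op 7 cut(1, 0): punch at orig (1,3); cuts so far [(1, 3), (6, 3), (7, 3)]; region rows[0,8) x cols[3,4) = 8x1
Unfold 1 (reflect across v@3): 6 holes -> [(1, 2), (1, 3), (6, 2), (6, 3), (7, 2), (7, 3)]
Unfold 2 (reflect across h@8): 12 holes -> [(1, 2), (1, 3), (6, 2), (6, 3), (7, 2), (7, 3), (8, 2), (8, 3), (9, 2), (9, 3), (14, 2), (14, 3)]
Unfold 3 (reflect across h@16): 24 holes -> [(1, 2), (1, 3), (6, 2), (6, 3), (7, 2), (7, 3), (8, 2), (8, 3), (9, 2), (9, 3), (14, 2), (14, 3), (17, 2), (17, 3), (22, 2), (22, 3), (23, 2), (23, 3), (24, 2), (24, 3), (25, 2), (25, 3), (30, 2), (30, 3)]
Unfold 4 (reflect across v@2): 48 holes -> [(1, 0), (1, 1), (1, 2), (1, 3), (6, 0), (6, 1), (6, 2), (6, 3), (7, 0), (7, 1), (7, 2), (7, 3), (8, 0), (8, 1), (8, 2), (8, 3), (9, 0), (9, 1), (9, 2), (9, 3), (14, 0), (14, 1), (14, 2), (14, 3), (17, 0), (17, 1), (17, 2), (17, 3), (22, 0), (22, 1), (22, 2), (22, 3), (23, 0), (23, 1), (23, 2), (23, 3), (24, 0), (24, 1), (24, 2), (24, 3), (25, 0), (25, 1), (25, 2), (25, 3), (30, 0), (30, 1), (30, 2), (30, 3)]
Holes: [(1, 0), (1, 1), (1, 2), (1, 3), (6, 0), (6, 1), (6, 2), (6, 3), (7, 0), (7, 1), (7, 2), (7, 3), (8, 0), (8, 1), (8, 2), (8, 3), (9, 0), (9, 1), (9, 2), (9, 3), (14, 0), (14, 1), (14, 2), (14, 3), (17, 0), (17, 1), (17, 2), (17, 3), (22, 0), (22, 1), (22, 2), (22, 3), (23, 0), (23, 1), (23, 2), (23, 3), (24, 0), (24, 1), (24, 2), (24, 3), (25, 0), (25, 1), (25, 2), (25, 3), (30, 0), (30, 1), (30, 2), (30, 3)]

Answer: no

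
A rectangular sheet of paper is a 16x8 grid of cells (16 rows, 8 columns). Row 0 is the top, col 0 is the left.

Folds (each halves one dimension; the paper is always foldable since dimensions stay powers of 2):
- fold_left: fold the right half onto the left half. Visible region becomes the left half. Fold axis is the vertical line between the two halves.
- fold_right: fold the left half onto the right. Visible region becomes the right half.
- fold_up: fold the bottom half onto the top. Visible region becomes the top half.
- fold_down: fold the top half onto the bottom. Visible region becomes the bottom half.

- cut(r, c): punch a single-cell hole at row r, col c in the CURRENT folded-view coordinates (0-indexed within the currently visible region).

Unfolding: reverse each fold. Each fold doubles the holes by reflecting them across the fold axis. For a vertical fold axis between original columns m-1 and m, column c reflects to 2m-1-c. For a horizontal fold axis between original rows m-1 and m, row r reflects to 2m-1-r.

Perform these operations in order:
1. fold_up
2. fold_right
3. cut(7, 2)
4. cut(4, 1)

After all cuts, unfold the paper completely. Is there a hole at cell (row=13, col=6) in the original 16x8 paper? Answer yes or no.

Op 1 fold_up: fold axis h@8; visible region now rows[0,8) x cols[0,8) = 8x8
Op 2 fold_right: fold axis v@4; visible region now rows[0,8) x cols[4,8) = 8x4
Op 3 cut(7, 2): punch at orig (7,6); cuts so far [(7, 6)]; region rows[0,8) x cols[4,8) = 8x4
Op 4 cut(4, 1): punch at orig (4,5); cuts so far [(4, 5), (7, 6)]; region rows[0,8) x cols[4,8) = 8x4
Unfold 1 (reflect across v@4): 4 holes -> [(4, 2), (4, 5), (7, 1), (7, 6)]
Unfold 2 (reflect across h@8): 8 holes -> [(4, 2), (4, 5), (7, 1), (7, 6), (8, 1), (8, 6), (11, 2), (11, 5)]
Holes: [(4, 2), (4, 5), (7, 1), (7, 6), (8, 1), (8, 6), (11, 2), (11, 5)]

Answer: no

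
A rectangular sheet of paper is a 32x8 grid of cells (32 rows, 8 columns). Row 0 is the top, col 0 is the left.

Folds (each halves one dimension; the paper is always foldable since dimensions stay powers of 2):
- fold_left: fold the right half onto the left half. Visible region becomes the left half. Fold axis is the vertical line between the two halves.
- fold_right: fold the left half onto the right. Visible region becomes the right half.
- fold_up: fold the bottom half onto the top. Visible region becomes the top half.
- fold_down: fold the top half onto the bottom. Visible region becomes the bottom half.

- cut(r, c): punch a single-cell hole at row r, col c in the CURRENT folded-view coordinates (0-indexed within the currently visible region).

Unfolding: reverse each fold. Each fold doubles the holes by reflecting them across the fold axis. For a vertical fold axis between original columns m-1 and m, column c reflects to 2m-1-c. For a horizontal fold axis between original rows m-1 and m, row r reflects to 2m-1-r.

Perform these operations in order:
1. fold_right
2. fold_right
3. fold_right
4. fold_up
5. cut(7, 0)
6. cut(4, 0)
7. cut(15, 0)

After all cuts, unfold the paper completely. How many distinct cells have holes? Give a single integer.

Answer: 48

Derivation:
Op 1 fold_right: fold axis v@4; visible region now rows[0,32) x cols[4,8) = 32x4
Op 2 fold_right: fold axis v@6; visible region now rows[0,32) x cols[6,8) = 32x2
Op 3 fold_right: fold axis v@7; visible region now rows[0,32) x cols[7,8) = 32x1
Op 4 fold_up: fold axis h@16; visible region now rows[0,16) x cols[7,8) = 16x1
Op 5 cut(7, 0): punch at orig (7,7); cuts so far [(7, 7)]; region rows[0,16) x cols[7,8) = 16x1
Op 6 cut(4, 0): punch at orig (4,7); cuts so far [(4, 7), (7, 7)]; region rows[0,16) x cols[7,8) = 16x1
Op 7 cut(15, 0): punch at orig (15,7); cuts so far [(4, 7), (7, 7), (15, 7)]; region rows[0,16) x cols[7,8) = 16x1
Unfold 1 (reflect across h@16): 6 holes -> [(4, 7), (7, 7), (15, 7), (16, 7), (24, 7), (27, 7)]
Unfold 2 (reflect across v@7): 12 holes -> [(4, 6), (4, 7), (7, 6), (7, 7), (15, 6), (15, 7), (16, 6), (16, 7), (24, 6), (24, 7), (27, 6), (27, 7)]
Unfold 3 (reflect across v@6): 24 holes -> [(4, 4), (4, 5), (4, 6), (4, 7), (7, 4), (7, 5), (7, 6), (7, 7), (15, 4), (15, 5), (15, 6), (15, 7), (16, 4), (16, 5), (16, 6), (16, 7), (24, 4), (24, 5), (24, 6), (24, 7), (27, 4), (27, 5), (27, 6), (27, 7)]
Unfold 4 (reflect across v@4): 48 holes -> [(4, 0), (4, 1), (4, 2), (4, 3), (4, 4), (4, 5), (4, 6), (4, 7), (7, 0), (7, 1), (7, 2), (7, 3), (7, 4), (7, 5), (7, 6), (7, 7), (15, 0), (15, 1), (15, 2), (15, 3), (15, 4), (15, 5), (15, 6), (15, 7), (16, 0), (16, 1), (16, 2), (16, 3), (16, 4), (16, 5), (16, 6), (16, 7), (24, 0), (24, 1), (24, 2), (24, 3), (24, 4), (24, 5), (24, 6), (24, 7), (27, 0), (27, 1), (27, 2), (27, 3), (27, 4), (27, 5), (27, 6), (27, 7)]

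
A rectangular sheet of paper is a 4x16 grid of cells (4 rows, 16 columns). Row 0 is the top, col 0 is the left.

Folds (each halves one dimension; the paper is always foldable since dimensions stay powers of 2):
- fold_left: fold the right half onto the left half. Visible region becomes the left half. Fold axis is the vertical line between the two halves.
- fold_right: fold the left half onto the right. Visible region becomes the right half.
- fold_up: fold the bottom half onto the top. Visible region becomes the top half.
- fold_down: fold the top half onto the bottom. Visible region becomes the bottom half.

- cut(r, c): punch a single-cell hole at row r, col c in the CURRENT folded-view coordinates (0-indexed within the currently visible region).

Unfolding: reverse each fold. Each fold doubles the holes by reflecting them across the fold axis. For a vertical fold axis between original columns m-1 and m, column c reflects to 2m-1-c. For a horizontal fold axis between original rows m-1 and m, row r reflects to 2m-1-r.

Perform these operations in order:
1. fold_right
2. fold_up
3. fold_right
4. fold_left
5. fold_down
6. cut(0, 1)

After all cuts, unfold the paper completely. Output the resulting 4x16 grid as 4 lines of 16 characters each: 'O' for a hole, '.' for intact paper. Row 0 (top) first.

Answer: .OO..OO..OO..OO.
.OO..OO..OO..OO.
.OO..OO..OO..OO.
.OO..OO..OO..OO.

Derivation:
Op 1 fold_right: fold axis v@8; visible region now rows[0,4) x cols[8,16) = 4x8
Op 2 fold_up: fold axis h@2; visible region now rows[0,2) x cols[8,16) = 2x8
Op 3 fold_right: fold axis v@12; visible region now rows[0,2) x cols[12,16) = 2x4
Op 4 fold_left: fold axis v@14; visible region now rows[0,2) x cols[12,14) = 2x2
Op 5 fold_down: fold axis h@1; visible region now rows[1,2) x cols[12,14) = 1x2
Op 6 cut(0, 1): punch at orig (1,13); cuts so far [(1, 13)]; region rows[1,2) x cols[12,14) = 1x2
Unfold 1 (reflect across h@1): 2 holes -> [(0, 13), (1, 13)]
Unfold 2 (reflect across v@14): 4 holes -> [(0, 13), (0, 14), (1, 13), (1, 14)]
Unfold 3 (reflect across v@12): 8 holes -> [(0, 9), (0, 10), (0, 13), (0, 14), (1, 9), (1, 10), (1, 13), (1, 14)]
Unfold 4 (reflect across h@2): 16 holes -> [(0, 9), (0, 10), (0, 13), (0, 14), (1, 9), (1, 10), (1, 13), (1, 14), (2, 9), (2, 10), (2, 13), (2, 14), (3, 9), (3, 10), (3, 13), (3, 14)]
Unfold 5 (reflect across v@8): 32 holes -> [(0, 1), (0, 2), (0, 5), (0, 6), (0, 9), (0, 10), (0, 13), (0, 14), (1, 1), (1, 2), (1, 5), (1, 6), (1, 9), (1, 10), (1, 13), (1, 14), (2, 1), (2, 2), (2, 5), (2, 6), (2, 9), (2, 10), (2, 13), (2, 14), (3, 1), (3, 2), (3, 5), (3, 6), (3, 9), (3, 10), (3, 13), (3, 14)]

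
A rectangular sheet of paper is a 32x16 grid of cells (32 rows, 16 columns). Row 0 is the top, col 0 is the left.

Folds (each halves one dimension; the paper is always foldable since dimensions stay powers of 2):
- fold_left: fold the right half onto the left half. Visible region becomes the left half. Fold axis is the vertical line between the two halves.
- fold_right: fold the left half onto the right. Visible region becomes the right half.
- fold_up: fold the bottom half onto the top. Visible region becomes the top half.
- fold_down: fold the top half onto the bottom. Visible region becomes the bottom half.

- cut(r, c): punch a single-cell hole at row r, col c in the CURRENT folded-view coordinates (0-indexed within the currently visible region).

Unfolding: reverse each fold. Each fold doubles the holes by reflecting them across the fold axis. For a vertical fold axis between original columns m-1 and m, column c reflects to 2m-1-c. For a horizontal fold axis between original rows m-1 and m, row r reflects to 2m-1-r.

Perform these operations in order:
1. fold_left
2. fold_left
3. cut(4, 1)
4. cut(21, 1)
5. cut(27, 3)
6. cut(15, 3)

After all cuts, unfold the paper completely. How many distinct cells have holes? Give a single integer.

Op 1 fold_left: fold axis v@8; visible region now rows[0,32) x cols[0,8) = 32x8
Op 2 fold_left: fold axis v@4; visible region now rows[0,32) x cols[0,4) = 32x4
Op 3 cut(4, 1): punch at orig (4,1); cuts so far [(4, 1)]; region rows[0,32) x cols[0,4) = 32x4
Op 4 cut(21, 1): punch at orig (21,1); cuts so far [(4, 1), (21, 1)]; region rows[0,32) x cols[0,4) = 32x4
Op 5 cut(27, 3): punch at orig (27,3); cuts so far [(4, 1), (21, 1), (27, 3)]; region rows[0,32) x cols[0,4) = 32x4
Op 6 cut(15, 3): punch at orig (15,3); cuts so far [(4, 1), (15, 3), (21, 1), (27, 3)]; region rows[0,32) x cols[0,4) = 32x4
Unfold 1 (reflect across v@4): 8 holes -> [(4, 1), (4, 6), (15, 3), (15, 4), (21, 1), (21, 6), (27, 3), (27, 4)]
Unfold 2 (reflect across v@8): 16 holes -> [(4, 1), (4, 6), (4, 9), (4, 14), (15, 3), (15, 4), (15, 11), (15, 12), (21, 1), (21, 6), (21, 9), (21, 14), (27, 3), (27, 4), (27, 11), (27, 12)]

Answer: 16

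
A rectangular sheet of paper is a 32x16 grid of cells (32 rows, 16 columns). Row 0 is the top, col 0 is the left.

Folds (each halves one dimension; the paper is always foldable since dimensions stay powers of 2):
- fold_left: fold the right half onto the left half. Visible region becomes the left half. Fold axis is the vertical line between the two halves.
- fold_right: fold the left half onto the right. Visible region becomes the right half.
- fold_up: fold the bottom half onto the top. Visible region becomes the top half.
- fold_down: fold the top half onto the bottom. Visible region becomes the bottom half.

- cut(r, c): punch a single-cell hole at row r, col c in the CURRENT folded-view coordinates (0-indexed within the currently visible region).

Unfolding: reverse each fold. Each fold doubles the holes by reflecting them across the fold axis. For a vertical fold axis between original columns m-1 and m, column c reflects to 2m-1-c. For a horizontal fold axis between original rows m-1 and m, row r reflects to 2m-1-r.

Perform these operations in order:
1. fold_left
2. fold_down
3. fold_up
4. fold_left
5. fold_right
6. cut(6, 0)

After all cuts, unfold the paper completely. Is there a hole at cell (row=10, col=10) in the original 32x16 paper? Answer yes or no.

Answer: no

Derivation:
Op 1 fold_left: fold axis v@8; visible region now rows[0,32) x cols[0,8) = 32x8
Op 2 fold_down: fold axis h@16; visible region now rows[16,32) x cols[0,8) = 16x8
Op 3 fold_up: fold axis h@24; visible region now rows[16,24) x cols[0,8) = 8x8
Op 4 fold_left: fold axis v@4; visible region now rows[16,24) x cols[0,4) = 8x4
Op 5 fold_right: fold axis v@2; visible region now rows[16,24) x cols[2,4) = 8x2
Op 6 cut(6, 0): punch at orig (22,2); cuts so far [(22, 2)]; region rows[16,24) x cols[2,4) = 8x2
Unfold 1 (reflect across v@2): 2 holes -> [(22, 1), (22, 2)]
Unfold 2 (reflect across v@4): 4 holes -> [(22, 1), (22, 2), (22, 5), (22, 6)]
Unfold 3 (reflect across h@24): 8 holes -> [(22, 1), (22, 2), (22, 5), (22, 6), (25, 1), (25, 2), (25, 5), (25, 6)]
Unfold 4 (reflect across h@16): 16 holes -> [(6, 1), (6, 2), (6, 5), (6, 6), (9, 1), (9, 2), (9, 5), (9, 6), (22, 1), (22, 2), (22, 5), (22, 6), (25, 1), (25, 2), (25, 5), (25, 6)]
Unfold 5 (reflect across v@8): 32 holes -> [(6, 1), (6, 2), (6, 5), (6, 6), (6, 9), (6, 10), (6, 13), (6, 14), (9, 1), (9, 2), (9, 5), (9, 6), (9, 9), (9, 10), (9, 13), (9, 14), (22, 1), (22, 2), (22, 5), (22, 6), (22, 9), (22, 10), (22, 13), (22, 14), (25, 1), (25, 2), (25, 5), (25, 6), (25, 9), (25, 10), (25, 13), (25, 14)]
Holes: [(6, 1), (6, 2), (6, 5), (6, 6), (6, 9), (6, 10), (6, 13), (6, 14), (9, 1), (9, 2), (9, 5), (9, 6), (9, 9), (9, 10), (9, 13), (9, 14), (22, 1), (22, 2), (22, 5), (22, 6), (22, 9), (22, 10), (22, 13), (22, 14), (25, 1), (25, 2), (25, 5), (25, 6), (25, 9), (25, 10), (25, 13), (25, 14)]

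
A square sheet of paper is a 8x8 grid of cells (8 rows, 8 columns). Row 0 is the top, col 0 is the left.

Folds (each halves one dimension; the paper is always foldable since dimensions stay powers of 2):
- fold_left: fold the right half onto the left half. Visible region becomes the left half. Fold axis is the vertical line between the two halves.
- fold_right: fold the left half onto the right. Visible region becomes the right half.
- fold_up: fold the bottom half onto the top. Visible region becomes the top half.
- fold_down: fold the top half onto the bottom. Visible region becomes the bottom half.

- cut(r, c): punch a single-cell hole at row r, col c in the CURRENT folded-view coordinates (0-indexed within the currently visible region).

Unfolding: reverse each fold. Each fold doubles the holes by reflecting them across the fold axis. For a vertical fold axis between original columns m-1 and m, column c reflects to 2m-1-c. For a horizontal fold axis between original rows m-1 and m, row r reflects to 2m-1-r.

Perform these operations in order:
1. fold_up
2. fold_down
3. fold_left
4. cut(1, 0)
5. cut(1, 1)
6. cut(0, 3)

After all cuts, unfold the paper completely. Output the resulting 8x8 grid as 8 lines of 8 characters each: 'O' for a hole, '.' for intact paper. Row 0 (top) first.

Op 1 fold_up: fold axis h@4; visible region now rows[0,4) x cols[0,8) = 4x8
Op 2 fold_down: fold axis h@2; visible region now rows[2,4) x cols[0,8) = 2x8
Op 3 fold_left: fold axis v@4; visible region now rows[2,4) x cols[0,4) = 2x4
Op 4 cut(1, 0): punch at orig (3,0); cuts so far [(3, 0)]; region rows[2,4) x cols[0,4) = 2x4
Op 5 cut(1, 1): punch at orig (3,1); cuts so far [(3, 0), (3, 1)]; region rows[2,4) x cols[0,4) = 2x4
Op 6 cut(0, 3): punch at orig (2,3); cuts so far [(2, 3), (3, 0), (3, 1)]; region rows[2,4) x cols[0,4) = 2x4
Unfold 1 (reflect across v@4): 6 holes -> [(2, 3), (2, 4), (3, 0), (3, 1), (3, 6), (3, 7)]
Unfold 2 (reflect across h@2): 12 holes -> [(0, 0), (0, 1), (0, 6), (0, 7), (1, 3), (1, 4), (2, 3), (2, 4), (3, 0), (3, 1), (3, 6), (3, 7)]
Unfold 3 (reflect across h@4): 24 holes -> [(0, 0), (0, 1), (0, 6), (0, 7), (1, 3), (1, 4), (2, 3), (2, 4), (3, 0), (3, 1), (3, 6), (3, 7), (4, 0), (4, 1), (4, 6), (4, 7), (5, 3), (5, 4), (6, 3), (6, 4), (7, 0), (7, 1), (7, 6), (7, 7)]

Answer: OO....OO
...OO...
...OO...
OO....OO
OO....OO
...OO...
...OO...
OO....OO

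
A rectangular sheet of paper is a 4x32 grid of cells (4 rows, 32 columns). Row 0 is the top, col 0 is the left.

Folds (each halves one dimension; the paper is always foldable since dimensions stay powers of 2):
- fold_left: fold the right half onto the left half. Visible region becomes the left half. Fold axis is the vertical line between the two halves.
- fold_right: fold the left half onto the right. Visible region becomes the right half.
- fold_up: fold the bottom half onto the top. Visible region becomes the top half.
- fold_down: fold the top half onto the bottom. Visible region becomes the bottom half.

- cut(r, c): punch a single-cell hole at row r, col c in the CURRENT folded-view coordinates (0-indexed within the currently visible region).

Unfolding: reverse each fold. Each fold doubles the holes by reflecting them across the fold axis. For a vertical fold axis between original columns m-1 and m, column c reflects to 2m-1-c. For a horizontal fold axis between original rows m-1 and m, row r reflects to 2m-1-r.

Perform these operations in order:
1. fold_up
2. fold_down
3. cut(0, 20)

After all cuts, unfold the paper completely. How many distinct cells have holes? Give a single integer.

Answer: 4

Derivation:
Op 1 fold_up: fold axis h@2; visible region now rows[0,2) x cols[0,32) = 2x32
Op 2 fold_down: fold axis h@1; visible region now rows[1,2) x cols[0,32) = 1x32
Op 3 cut(0, 20): punch at orig (1,20); cuts so far [(1, 20)]; region rows[1,2) x cols[0,32) = 1x32
Unfold 1 (reflect across h@1): 2 holes -> [(0, 20), (1, 20)]
Unfold 2 (reflect across h@2): 4 holes -> [(0, 20), (1, 20), (2, 20), (3, 20)]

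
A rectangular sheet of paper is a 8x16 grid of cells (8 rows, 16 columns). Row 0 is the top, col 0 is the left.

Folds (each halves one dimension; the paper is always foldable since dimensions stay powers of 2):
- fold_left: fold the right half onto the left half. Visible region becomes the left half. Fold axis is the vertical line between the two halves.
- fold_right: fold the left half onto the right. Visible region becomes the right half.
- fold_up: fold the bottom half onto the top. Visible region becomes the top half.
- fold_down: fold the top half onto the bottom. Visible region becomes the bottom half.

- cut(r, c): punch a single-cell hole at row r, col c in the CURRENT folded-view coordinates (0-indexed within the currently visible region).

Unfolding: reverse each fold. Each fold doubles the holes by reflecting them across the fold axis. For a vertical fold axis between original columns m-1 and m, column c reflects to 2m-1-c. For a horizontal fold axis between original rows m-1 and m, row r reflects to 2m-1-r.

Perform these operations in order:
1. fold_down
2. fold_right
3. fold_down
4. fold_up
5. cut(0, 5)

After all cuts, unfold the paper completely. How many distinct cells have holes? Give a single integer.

Answer: 16

Derivation:
Op 1 fold_down: fold axis h@4; visible region now rows[4,8) x cols[0,16) = 4x16
Op 2 fold_right: fold axis v@8; visible region now rows[4,8) x cols[8,16) = 4x8
Op 3 fold_down: fold axis h@6; visible region now rows[6,8) x cols[8,16) = 2x8
Op 4 fold_up: fold axis h@7; visible region now rows[6,7) x cols[8,16) = 1x8
Op 5 cut(0, 5): punch at orig (6,13); cuts so far [(6, 13)]; region rows[6,7) x cols[8,16) = 1x8
Unfold 1 (reflect across h@7): 2 holes -> [(6, 13), (7, 13)]
Unfold 2 (reflect across h@6): 4 holes -> [(4, 13), (5, 13), (6, 13), (7, 13)]
Unfold 3 (reflect across v@8): 8 holes -> [(4, 2), (4, 13), (5, 2), (5, 13), (6, 2), (6, 13), (7, 2), (7, 13)]
Unfold 4 (reflect across h@4): 16 holes -> [(0, 2), (0, 13), (1, 2), (1, 13), (2, 2), (2, 13), (3, 2), (3, 13), (4, 2), (4, 13), (5, 2), (5, 13), (6, 2), (6, 13), (7, 2), (7, 13)]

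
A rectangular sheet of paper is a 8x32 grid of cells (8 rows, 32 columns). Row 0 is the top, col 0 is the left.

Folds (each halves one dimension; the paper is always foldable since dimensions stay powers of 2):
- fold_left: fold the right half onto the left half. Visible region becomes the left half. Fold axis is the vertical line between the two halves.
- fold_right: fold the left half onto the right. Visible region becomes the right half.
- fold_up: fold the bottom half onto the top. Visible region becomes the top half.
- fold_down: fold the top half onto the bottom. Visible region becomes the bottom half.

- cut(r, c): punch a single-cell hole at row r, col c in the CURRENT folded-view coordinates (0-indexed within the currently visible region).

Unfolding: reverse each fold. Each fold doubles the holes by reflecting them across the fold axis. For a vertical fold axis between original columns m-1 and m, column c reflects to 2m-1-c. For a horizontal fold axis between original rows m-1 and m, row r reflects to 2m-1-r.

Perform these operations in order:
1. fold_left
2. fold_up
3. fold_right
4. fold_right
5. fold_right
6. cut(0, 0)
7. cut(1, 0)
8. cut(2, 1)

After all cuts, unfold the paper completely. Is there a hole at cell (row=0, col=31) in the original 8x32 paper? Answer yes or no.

Answer: no

Derivation:
Op 1 fold_left: fold axis v@16; visible region now rows[0,8) x cols[0,16) = 8x16
Op 2 fold_up: fold axis h@4; visible region now rows[0,4) x cols[0,16) = 4x16
Op 3 fold_right: fold axis v@8; visible region now rows[0,4) x cols[8,16) = 4x8
Op 4 fold_right: fold axis v@12; visible region now rows[0,4) x cols[12,16) = 4x4
Op 5 fold_right: fold axis v@14; visible region now rows[0,4) x cols[14,16) = 4x2
Op 6 cut(0, 0): punch at orig (0,14); cuts so far [(0, 14)]; region rows[0,4) x cols[14,16) = 4x2
Op 7 cut(1, 0): punch at orig (1,14); cuts so far [(0, 14), (1, 14)]; region rows[0,4) x cols[14,16) = 4x2
Op 8 cut(2, 1): punch at orig (2,15); cuts so far [(0, 14), (1, 14), (2, 15)]; region rows[0,4) x cols[14,16) = 4x2
Unfold 1 (reflect across v@14): 6 holes -> [(0, 13), (0, 14), (1, 13), (1, 14), (2, 12), (2, 15)]
Unfold 2 (reflect across v@12): 12 holes -> [(0, 9), (0, 10), (0, 13), (0, 14), (1, 9), (1, 10), (1, 13), (1, 14), (2, 8), (2, 11), (2, 12), (2, 15)]
Unfold 3 (reflect across v@8): 24 holes -> [(0, 1), (0, 2), (0, 5), (0, 6), (0, 9), (0, 10), (0, 13), (0, 14), (1, 1), (1, 2), (1, 5), (1, 6), (1, 9), (1, 10), (1, 13), (1, 14), (2, 0), (2, 3), (2, 4), (2, 7), (2, 8), (2, 11), (2, 12), (2, 15)]
Unfold 4 (reflect across h@4): 48 holes -> [(0, 1), (0, 2), (0, 5), (0, 6), (0, 9), (0, 10), (0, 13), (0, 14), (1, 1), (1, 2), (1, 5), (1, 6), (1, 9), (1, 10), (1, 13), (1, 14), (2, 0), (2, 3), (2, 4), (2, 7), (2, 8), (2, 11), (2, 12), (2, 15), (5, 0), (5, 3), (5, 4), (5, 7), (5, 8), (5, 11), (5, 12), (5, 15), (6, 1), (6, 2), (6, 5), (6, 6), (6, 9), (6, 10), (6, 13), (6, 14), (7, 1), (7, 2), (7, 5), (7, 6), (7, 9), (7, 10), (7, 13), (7, 14)]
Unfold 5 (reflect across v@16): 96 holes -> [(0, 1), (0, 2), (0, 5), (0, 6), (0, 9), (0, 10), (0, 13), (0, 14), (0, 17), (0, 18), (0, 21), (0, 22), (0, 25), (0, 26), (0, 29), (0, 30), (1, 1), (1, 2), (1, 5), (1, 6), (1, 9), (1, 10), (1, 13), (1, 14), (1, 17), (1, 18), (1, 21), (1, 22), (1, 25), (1, 26), (1, 29), (1, 30), (2, 0), (2, 3), (2, 4), (2, 7), (2, 8), (2, 11), (2, 12), (2, 15), (2, 16), (2, 19), (2, 20), (2, 23), (2, 24), (2, 27), (2, 28), (2, 31), (5, 0), (5, 3), (5, 4), (5, 7), (5, 8), (5, 11), (5, 12), (5, 15), (5, 16), (5, 19), (5, 20), (5, 23), (5, 24), (5, 27), (5, 28), (5, 31), (6, 1), (6, 2), (6, 5), (6, 6), (6, 9), (6, 10), (6, 13), (6, 14), (6, 17), (6, 18), (6, 21), (6, 22), (6, 25), (6, 26), (6, 29), (6, 30), (7, 1), (7, 2), (7, 5), (7, 6), (7, 9), (7, 10), (7, 13), (7, 14), (7, 17), (7, 18), (7, 21), (7, 22), (7, 25), (7, 26), (7, 29), (7, 30)]
Holes: [(0, 1), (0, 2), (0, 5), (0, 6), (0, 9), (0, 10), (0, 13), (0, 14), (0, 17), (0, 18), (0, 21), (0, 22), (0, 25), (0, 26), (0, 29), (0, 30), (1, 1), (1, 2), (1, 5), (1, 6), (1, 9), (1, 10), (1, 13), (1, 14), (1, 17), (1, 18), (1, 21), (1, 22), (1, 25), (1, 26), (1, 29), (1, 30), (2, 0), (2, 3), (2, 4), (2, 7), (2, 8), (2, 11), (2, 12), (2, 15), (2, 16), (2, 19), (2, 20), (2, 23), (2, 24), (2, 27), (2, 28), (2, 31), (5, 0), (5, 3), (5, 4), (5, 7), (5, 8), (5, 11), (5, 12), (5, 15), (5, 16), (5, 19), (5, 20), (5, 23), (5, 24), (5, 27), (5, 28), (5, 31), (6, 1), (6, 2), (6, 5), (6, 6), (6, 9), (6, 10), (6, 13), (6, 14), (6, 17), (6, 18), (6, 21), (6, 22), (6, 25), (6, 26), (6, 29), (6, 30), (7, 1), (7, 2), (7, 5), (7, 6), (7, 9), (7, 10), (7, 13), (7, 14), (7, 17), (7, 18), (7, 21), (7, 22), (7, 25), (7, 26), (7, 29), (7, 30)]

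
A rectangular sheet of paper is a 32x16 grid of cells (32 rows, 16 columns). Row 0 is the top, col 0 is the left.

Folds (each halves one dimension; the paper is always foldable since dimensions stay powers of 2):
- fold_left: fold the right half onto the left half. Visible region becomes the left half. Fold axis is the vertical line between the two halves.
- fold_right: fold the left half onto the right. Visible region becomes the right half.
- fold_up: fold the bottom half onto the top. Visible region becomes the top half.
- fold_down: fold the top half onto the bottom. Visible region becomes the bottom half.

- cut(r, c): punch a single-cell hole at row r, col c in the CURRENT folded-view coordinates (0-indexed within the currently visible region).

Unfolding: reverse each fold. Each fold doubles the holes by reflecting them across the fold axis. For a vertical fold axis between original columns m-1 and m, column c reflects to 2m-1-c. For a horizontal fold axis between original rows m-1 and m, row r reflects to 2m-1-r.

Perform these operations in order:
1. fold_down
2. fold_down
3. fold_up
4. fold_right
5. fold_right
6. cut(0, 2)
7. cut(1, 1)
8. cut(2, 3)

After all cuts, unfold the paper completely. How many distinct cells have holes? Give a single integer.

Answer: 96

Derivation:
Op 1 fold_down: fold axis h@16; visible region now rows[16,32) x cols[0,16) = 16x16
Op 2 fold_down: fold axis h@24; visible region now rows[24,32) x cols[0,16) = 8x16
Op 3 fold_up: fold axis h@28; visible region now rows[24,28) x cols[0,16) = 4x16
Op 4 fold_right: fold axis v@8; visible region now rows[24,28) x cols[8,16) = 4x8
Op 5 fold_right: fold axis v@12; visible region now rows[24,28) x cols[12,16) = 4x4
Op 6 cut(0, 2): punch at orig (24,14); cuts so far [(24, 14)]; region rows[24,28) x cols[12,16) = 4x4
Op 7 cut(1, 1): punch at orig (25,13); cuts so far [(24, 14), (25, 13)]; region rows[24,28) x cols[12,16) = 4x4
Op 8 cut(2, 3): punch at orig (26,15); cuts so far [(24, 14), (25, 13), (26, 15)]; region rows[24,28) x cols[12,16) = 4x4
Unfold 1 (reflect across v@12): 6 holes -> [(24, 9), (24, 14), (25, 10), (25, 13), (26, 8), (26, 15)]
Unfold 2 (reflect across v@8): 12 holes -> [(24, 1), (24, 6), (24, 9), (24, 14), (25, 2), (25, 5), (25, 10), (25, 13), (26, 0), (26, 7), (26, 8), (26, 15)]
Unfold 3 (reflect across h@28): 24 holes -> [(24, 1), (24, 6), (24, 9), (24, 14), (25, 2), (25, 5), (25, 10), (25, 13), (26, 0), (26, 7), (26, 8), (26, 15), (29, 0), (29, 7), (29, 8), (29, 15), (30, 2), (30, 5), (30, 10), (30, 13), (31, 1), (31, 6), (31, 9), (31, 14)]
Unfold 4 (reflect across h@24): 48 holes -> [(16, 1), (16, 6), (16, 9), (16, 14), (17, 2), (17, 5), (17, 10), (17, 13), (18, 0), (18, 7), (18, 8), (18, 15), (21, 0), (21, 7), (21, 8), (21, 15), (22, 2), (22, 5), (22, 10), (22, 13), (23, 1), (23, 6), (23, 9), (23, 14), (24, 1), (24, 6), (24, 9), (24, 14), (25, 2), (25, 5), (25, 10), (25, 13), (26, 0), (26, 7), (26, 8), (26, 15), (29, 0), (29, 7), (29, 8), (29, 15), (30, 2), (30, 5), (30, 10), (30, 13), (31, 1), (31, 6), (31, 9), (31, 14)]
Unfold 5 (reflect across h@16): 96 holes -> [(0, 1), (0, 6), (0, 9), (0, 14), (1, 2), (1, 5), (1, 10), (1, 13), (2, 0), (2, 7), (2, 8), (2, 15), (5, 0), (5, 7), (5, 8), (5, 15), (6, 2), (6, 5), (6, 10), (6, 13), (7, 1), (7, 6), (7, 9), (7, 14), (8, 1), (8, 6), (8, 9), (8, 14), (9, 2), (9, 5), (9, 10), (9, 13), (10, 0), (10, 7), (10, 8), (10, 15), (13, 0), (13, 7), (13, 8), (13, 15), (14, 2), (14, 5), (14, 10), (14, 13), (15, 1), (15, 6), (15, 9), (15, 14), (16, 1), (16, 6), (16, 9), (16, 14), (17, 2), (17, 5), (17, 10), (17, 13), (18, 0), (18, 7), (18, 8), (18, 15), (21, 0), (21, 7), (21, 8), (21, 15), (22, 2), (22, 5), (22, 10), (22, 13), (23, 1), (23, 6), (23, 9), (23, 14), (24, 1), (24, 6), (24, 9), (24, 14), (25, 2), (25, 5), (25, 10), (25, 13), (26, 0), (26, 7), (26, 8), (26, 15), (29, 0), (29, 7), (29, 8), (29, 15), (30, 2), (30, 5), (30, 10), (30, 13), (31, 1), (31, 6), (31, 9), (31, 14)]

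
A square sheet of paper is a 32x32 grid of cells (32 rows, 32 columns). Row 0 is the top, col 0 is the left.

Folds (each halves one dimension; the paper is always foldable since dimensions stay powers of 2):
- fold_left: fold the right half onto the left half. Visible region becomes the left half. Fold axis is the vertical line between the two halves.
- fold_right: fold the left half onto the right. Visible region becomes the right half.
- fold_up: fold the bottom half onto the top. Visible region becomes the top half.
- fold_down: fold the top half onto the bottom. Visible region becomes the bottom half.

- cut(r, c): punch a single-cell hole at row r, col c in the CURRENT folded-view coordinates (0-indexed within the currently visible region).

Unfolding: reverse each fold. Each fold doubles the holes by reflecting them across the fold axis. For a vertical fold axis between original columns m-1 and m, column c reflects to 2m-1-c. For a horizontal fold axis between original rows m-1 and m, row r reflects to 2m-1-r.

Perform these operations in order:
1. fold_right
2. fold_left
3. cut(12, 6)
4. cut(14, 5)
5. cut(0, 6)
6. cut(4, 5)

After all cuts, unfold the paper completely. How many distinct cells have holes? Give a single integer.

Op 1 fold_right: fold axis v@16; visible region now rows[0,32) x cols[16,32) = 32x16
Op 2 fold_left: fold axis v@24; visible region now rows[0,32) x cols[16,24) = 32x8
Op 3 cut(12, 6): punch at orig (12,22); cuts so far [(12, 22)]; region rows[0,32) x cols[16,24) = 32x8
Op 4 cut(14, 5): punch at orig (14,21); cuts so far [(12, 22), (14, 21)]; region rows[0,32) x cols[16,24) = 32x8
Op 5 cut(0, 6): punch at orig (0,22); cuts so far [(0, 22), (12, 22), (14, 21)]; region rows[0,32) x cols[16,24) = 32x8
Op 6 cut(4, 5): punch at orig (4,21); cuts so far [(0, 22), (4, 21), (12, 22), (14, 21)]; region rows[0,32) x cols[16,24) = 32x8
Unfold 1 (reflect across v@24): 8 holes -> [(0, 22), (0, 25), (4, 21), (4, 26), (12, 22), (12, 25), (14, 21), (14, 26)]
Unfold 2 (reflect across v@16): 16 holes -> [(0, 6), (0, 9), (0, 22), (0, 25), (4, 5), (4, 10), (4, 21), (4, 26), (12, 6), (12, 9), (12, 22), (12, 25), (14, 5), (14, 10), (14, 21), (14, 26)]

Answer: 16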